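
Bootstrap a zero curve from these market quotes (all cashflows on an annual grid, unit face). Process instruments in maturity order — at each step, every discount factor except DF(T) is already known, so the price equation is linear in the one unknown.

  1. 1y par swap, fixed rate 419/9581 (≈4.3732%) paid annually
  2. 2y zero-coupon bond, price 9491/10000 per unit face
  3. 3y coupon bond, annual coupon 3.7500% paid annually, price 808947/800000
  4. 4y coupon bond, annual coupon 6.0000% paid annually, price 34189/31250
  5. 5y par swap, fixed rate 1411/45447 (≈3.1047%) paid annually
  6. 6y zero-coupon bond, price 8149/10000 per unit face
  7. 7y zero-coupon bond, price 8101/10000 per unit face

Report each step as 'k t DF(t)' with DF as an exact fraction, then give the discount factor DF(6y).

step 1 [1y] swap r/1=419/9581: DF=(1 − 419/9581·(0))/(1+419/9581) = 9581/10000 ≈ 0.958100
step 2 [2y] zero: DF = P = 9491/10000 ≈ 0.949100
step 3 [3y] bond c/1=3/80: DF=(808947/800000 − 3/80·(0.958100+0.949100))/(1+3/80) = 9057/10000 ≈ 0.905700
step 4 [4y] bond c/1=3/50: DF=(34189/31250 − 3/50·(0.958100+0.949100+0.905700))/(1+3/50) = 8729/10000 ≈ 0.872900
step 5 [5y] swap r/1=1411/45447: DF=(1 − 1411/45447·(0.958100+0.949100+0.905700+0.872900))/(1+1411/45447) = 8589/10000 ≈ 0.858900
step 6 [6y] zero: DF = P = 8149/10000 ≈ 0.814900
step 7 [7y] zero: DF = P = 8101/10000 ≈ 0.810100

1 1 9581/10000
2 2 9491/10000
3 3 9057/10000
4 4 8729/10000
5 5 8589/10000
6 6 8149/10000
7 7 8101/10000
DF(6y) = 8149/10000 ≈ 0.814900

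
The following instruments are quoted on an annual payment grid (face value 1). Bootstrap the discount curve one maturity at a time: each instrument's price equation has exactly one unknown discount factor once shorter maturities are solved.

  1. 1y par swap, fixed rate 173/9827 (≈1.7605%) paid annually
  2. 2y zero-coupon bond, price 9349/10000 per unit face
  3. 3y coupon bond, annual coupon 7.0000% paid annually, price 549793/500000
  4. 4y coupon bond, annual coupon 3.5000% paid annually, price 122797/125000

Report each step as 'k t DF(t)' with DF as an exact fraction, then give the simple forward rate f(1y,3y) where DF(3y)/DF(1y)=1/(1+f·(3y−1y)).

1 1 9827/10000
2 2 9349/10000
3 3 4511/5000
4 4 4269/5000
f(1y,3y) = ((9827/10000)/(4511/5000) − 1)/(2) = 805/18044 ≈ 4.4613%

step 1 [1y] swap r/1=173/9827: DF=(1 − 173/9827·(0))/(1+173/9827) = 9827/10000 ≈ 0.982700
step 2 [2y] zero: DF = P = 9349/10000 ≈ 0.934900
step 3 [3y] bond c/1=7/100: DF=(549793/500000 − 7/100·(0.982700+0.934900))/(1+7/100) = 4511/5000 ≈ 0.902200
step 4 [4y] bond c/1=7/200: DF=(122797/125000 − 7/200·(0.982700+0.934900+0.902200))/(1+7/200) = 4269/5000 ≈ 0.853800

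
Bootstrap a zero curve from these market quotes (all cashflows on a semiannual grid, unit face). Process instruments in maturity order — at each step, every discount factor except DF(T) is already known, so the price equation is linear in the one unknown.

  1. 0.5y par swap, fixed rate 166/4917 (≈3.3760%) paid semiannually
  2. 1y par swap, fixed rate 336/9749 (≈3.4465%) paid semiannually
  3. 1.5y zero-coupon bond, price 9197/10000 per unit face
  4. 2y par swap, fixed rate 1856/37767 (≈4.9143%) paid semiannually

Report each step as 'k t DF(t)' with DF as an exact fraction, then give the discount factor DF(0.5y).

step 1 [0.5y] swap r/2=83/4917: DF=(1 − 83/4917·(0))/(1+83/4917) = 4917/5000 ≈ 0.983400
step 2 [1y] swap r/2=168/9749: DF=(1 − 168/9749·(0.983400))/(1+168/9749) = 604/625 ≈ 0.966400
step 3 [1.5y] zero: DF = P = 9197/10000 ≈ 0.919700
step 4 [2y] swap r/2=928/37767: DF=(1 − 928/37767·(0.983400+0.966400+0.919700))/(1+928/37767) = 567/625 ≈ 0.907200

1 1/2 4917/5000
2 1 604/625
3 3/2 9197/10000
4 2 567/625
DF(0.5y) = 4917/5000 ≈ 0.983400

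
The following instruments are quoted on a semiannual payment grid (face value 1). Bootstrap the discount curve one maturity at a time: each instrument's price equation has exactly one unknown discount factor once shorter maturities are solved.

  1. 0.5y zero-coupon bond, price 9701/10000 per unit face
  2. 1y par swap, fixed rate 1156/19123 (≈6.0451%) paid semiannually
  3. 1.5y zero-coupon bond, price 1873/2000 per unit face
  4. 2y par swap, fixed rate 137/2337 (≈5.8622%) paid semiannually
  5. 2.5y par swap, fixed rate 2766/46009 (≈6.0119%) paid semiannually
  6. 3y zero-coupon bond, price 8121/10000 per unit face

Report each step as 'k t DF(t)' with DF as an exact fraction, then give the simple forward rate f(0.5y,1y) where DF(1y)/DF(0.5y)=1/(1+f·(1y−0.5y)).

step 1 [0.5y] zero: DF = P = 9701/10000 ≈ 0.970100
step 2 [1y] swap r/2=578/19123: DF=(1 − 578/19123·(0.970100))/(1+578/19123) = 4711/5000 ≈ 0.942200
step 3 [1.5y] zero: DF = P = 1873/2000 ≈ 0.936500
step 4 [2y] swap r/2=137/4674: DF=(1 − 137/4674·(0.970100+0.942200+0.936500))/(1+137/4674) = 1113/1250 ≈ 0.890400
step 5 [2.5y] swap r/2=1383/46009: DF=(1 − 1383/46009·(0.970100+0.942200+0.936500+0.890400))/(1+1383/46009) = 8617/10000 ≈ 0.861700
step 6 [3y] zero: DF = P = 8121/10000 ≈ 0.812100

1 1/2 9701/10000
2 1 4711/5000
3 3/2 1873/2000
4 2 1113/1250
5 5/2 8617/10000
6 3 8121/10000
f(0.5y,1y) = ((9701/10000)/(4711/5000) − 1)/(1/2) = 279/4711 ≈ 5.9223%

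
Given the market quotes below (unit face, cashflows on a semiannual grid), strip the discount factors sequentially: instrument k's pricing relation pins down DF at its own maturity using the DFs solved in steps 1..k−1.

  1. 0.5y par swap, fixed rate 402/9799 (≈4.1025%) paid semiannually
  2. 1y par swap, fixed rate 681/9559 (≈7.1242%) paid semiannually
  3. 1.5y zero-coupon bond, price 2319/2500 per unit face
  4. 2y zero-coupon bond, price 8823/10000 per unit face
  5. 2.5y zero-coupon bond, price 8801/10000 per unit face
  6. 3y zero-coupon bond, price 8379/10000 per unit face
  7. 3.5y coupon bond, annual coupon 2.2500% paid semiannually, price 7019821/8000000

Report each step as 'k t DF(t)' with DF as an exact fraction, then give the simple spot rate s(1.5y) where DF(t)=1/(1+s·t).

1 1/2 9799/10000
2 1 9319/10000
3 3/2 2319/2500
4 2 8823/10000
5 5/2 8801/10000
6 3 8379/10000
7 7/2 1009/1250
s(1.5y) = (1/(2319/2500) − 1)/(3/2) = 362/6957 ≈ 5.2034%

step 1 [0.5y] swap r/2=201/9799: DF=(1 − 201/9799·(0))/(1+201/9799) = 9799/10000 ≈ 0.979900
step 2 [1y] swap r/2=681/19118: DF=(1 − 681/19118·(0.979900))/(1+681/19118) = 9319/10000 ≈ 0.931900
step 3 [1.5y] zero: DF = P = 2319/2500 ≈ 0.927600
step 4 [2y] zero: DF = P = 8823/10000 ≈ 0.882300
step 5 [2.5y] zero: DF = P = 8801/10000 ≈ 0.880100
step 6 [3y] zero: DF = P = 8379/10000 ≈ 0.837900
step 7 [3.5y] bond c/2=9/800: DF=(7019821/8000000 − 9/800·(0.979900+0.931900+0.927600+0.882300+0.880100+0.837900))/(1+9/800) = 1009/1250 ≈ 0.807200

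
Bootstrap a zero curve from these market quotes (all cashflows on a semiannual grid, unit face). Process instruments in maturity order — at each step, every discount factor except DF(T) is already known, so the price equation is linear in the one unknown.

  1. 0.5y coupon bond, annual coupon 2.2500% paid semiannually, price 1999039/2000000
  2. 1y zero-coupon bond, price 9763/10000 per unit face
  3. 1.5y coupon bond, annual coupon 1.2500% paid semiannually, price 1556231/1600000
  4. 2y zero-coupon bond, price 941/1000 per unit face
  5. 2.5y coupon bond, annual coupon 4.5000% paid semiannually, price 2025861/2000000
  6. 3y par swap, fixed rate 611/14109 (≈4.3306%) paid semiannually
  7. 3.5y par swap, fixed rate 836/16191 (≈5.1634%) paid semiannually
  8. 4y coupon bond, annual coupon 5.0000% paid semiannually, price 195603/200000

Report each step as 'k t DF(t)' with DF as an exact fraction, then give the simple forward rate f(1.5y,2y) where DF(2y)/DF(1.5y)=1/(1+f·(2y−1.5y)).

1 1/2 2471/2500
2 1 9763/10000
3 3/2 1193/1250
4 2 941/1000
5 5/2 9057/10000
6 3 4389/5000
7 7/2 1041/1250
8 4 3981/5000
f(1.5y,2y) = ((1193/1250)/(941/1000) − 1)/(1/2) = 134/4705 ≈ 2.8480%

step 1 [0.5y] bond c/2=9/800: DF=(1999039/2000000 − 9/800·(0))/(1+9/800) = 2471/2500 ≈ 0.988400
step 2 [1y] zero: DF = P = 9763/10000 ≈ 0.976300
step 3 [1.5y] bond c/2=1/160: DF=(1556231/1600000 − 1/160·(0.988400+0.976300))/(1+1/160) = 1193/1250 ≈ 0.954400
step 4 [2y] zero: DF = P = 941/1000 ≈ 0.941000
step 5 [2.5y] bond c/2=9/400: DF=(2025861/2000000 − 9/400·(0.988400+0.976300+0.954400+0.941000))/(1+9/400) = 9057/10000 ≈ 0.905700
step 6 [3y] swap r/2=611/28218: DF=(1 − 611/28218·(0.988400+0.976300+0.954400+0.941000+0.905700))/(1+611/28218) = 4389/5000 ≈ 0.877800
step 7 [3.5y] swap r/2=418/16191: DF=(1 − 418/16191·(0.988400+0.976300+0.954400+0.941000+0.905700+0.877800))/(1+418/16191) = 1041/1250 ≈ 0.832800
step 8 [4y] bond c/2=1/40: DF=(195603/200000 − 1/40·(0.988400+0.976300+0.954400+0.941000+0.905700+0.877800+0.832800))/(1+1/40) = 3981/5000 ≈ 0.796200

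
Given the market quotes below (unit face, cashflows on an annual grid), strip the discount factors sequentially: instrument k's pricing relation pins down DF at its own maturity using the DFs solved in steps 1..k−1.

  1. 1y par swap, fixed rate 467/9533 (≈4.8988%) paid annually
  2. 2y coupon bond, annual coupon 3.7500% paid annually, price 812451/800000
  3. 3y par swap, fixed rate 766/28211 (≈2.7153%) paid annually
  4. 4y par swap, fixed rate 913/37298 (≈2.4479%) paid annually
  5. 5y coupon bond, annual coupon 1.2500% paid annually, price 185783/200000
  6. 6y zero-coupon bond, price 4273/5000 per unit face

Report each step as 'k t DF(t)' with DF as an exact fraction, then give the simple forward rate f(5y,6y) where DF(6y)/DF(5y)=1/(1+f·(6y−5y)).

step 1 [1y] swap r/1=467/9533: DF=(1 − 467/9533·(0))/(1+467/9533) = 9533/10000 ≈ 0.953300
step 2 [2y] bond c/1=3/80: DF=(812451/800000 − 3/80·(0.953300))/(1+3/80) = 2361/2500 ≈ 0.944400
step 3 [3y] swap r/1=766/28211: DF=(1 − 766/28211·(0.953300+0.944400))/(1+766/28211) = 4617/5000 ≈ 0.923400
step 4 [4y] swap r/1=913/37298: DF=(1 − 913/37298·(0.953300+0.944400+0.923400))/(1+913/37298) = 9087/10000 ≈ 0.908700
step 5 [5y] bond c/1=1/80: DF=(185783/200000 − 1/80·(0.953300+0.944400+0.923400+0.908700))/(1+1/80) = 4357/5000 ≈ 0.871400
step 6 [6y] zero: DF = P = 4273/5000 ≈ 0.854600

1 1 9533/10000
2 2 2361/2500
3 3 4617/5000
4 4 9087/10000
5 5 4357/5000
6 6 4273/5000
f(5y,6y) = ((4357/5000)/(4273/5000) − 1)/(1) = 84/4273 ≈ 1.9658%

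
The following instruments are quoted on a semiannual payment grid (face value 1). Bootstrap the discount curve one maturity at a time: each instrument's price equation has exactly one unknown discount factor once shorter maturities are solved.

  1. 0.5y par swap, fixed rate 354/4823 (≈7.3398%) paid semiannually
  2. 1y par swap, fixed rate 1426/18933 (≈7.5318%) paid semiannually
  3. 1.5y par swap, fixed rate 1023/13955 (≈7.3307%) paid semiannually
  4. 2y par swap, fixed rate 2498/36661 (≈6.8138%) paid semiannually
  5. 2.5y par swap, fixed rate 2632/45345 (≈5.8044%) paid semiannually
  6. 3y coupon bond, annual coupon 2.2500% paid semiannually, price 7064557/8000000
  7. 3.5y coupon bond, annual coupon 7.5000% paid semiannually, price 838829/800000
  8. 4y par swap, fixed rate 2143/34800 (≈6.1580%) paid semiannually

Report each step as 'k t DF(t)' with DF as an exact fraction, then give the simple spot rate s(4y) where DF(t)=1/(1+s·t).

step 1 [0.5y] swap r/2=177/4823: DF=(1 − 177/4823·(0))/(1+177/4823) = 4823/5000 ≈ 0.964600
step 2 [1y] swap r/2=713/18933: DF=(1 − 713/18933·(0.964600))/(1+713/18933) = 9287/10000 ≈ 0.928700
step 3 [1.5y] swap r/2=1023/27910: DF=(1 − 1023/27910·(0.964600+0.928700))/(1+1023/27910) = 8977/10000 ≈ 0.897700
step 4 [2y] swap r/2=1249/36661: DF=(1 − 1249/36661·(0.964600+0.928700+0.897700))/(1+1249/36661) = 8751/10000 ≈ 0.875100
step 5 [2.5y] swap r/2=1316/45345: DF=(1 − 1316/45345·(0.964600+0.928700+0.897700+0.875100))/(1+1316/45345) = 2171/2500 ≈ 0.868400
step 6 [3y] bond c/2=9/800: DF=(7064557/8000000 − 9/800·(0.964600+0.928700+0.897700+0.875100+0.868400))/(1+9/800) = 2057/2500 ≈ 0.822800
step 7 [3.5y] bond c/2=3/80: DF=(838829/800000 − 3/80·(0.964600+0.928700+0.897700+0.875100+0.868400+0.822800))/(1+3/80) = 817/1000 ≈ 0.817000
step 8 [4y] swap r/2=2143/69600: DF=(1 − 2143/69600·(0.964600+0.928700+0.897700+0.875100+0.868400+0.822800+0.817000))/(1+2143/69600) = 7857/10000 ≈ 0.785700

1 1/2 4823/5000
2 1 9287/10000
3 3/2 8977/10000
4 2 8751/10000
5 5/2 2171/2500
6 3 2057/2500
7 7/2 817/1000
8 4 7857/10000
s(4y) = (1/(7857/10000) − 1)/(4) = 2143/31428 ≈ 6.8188%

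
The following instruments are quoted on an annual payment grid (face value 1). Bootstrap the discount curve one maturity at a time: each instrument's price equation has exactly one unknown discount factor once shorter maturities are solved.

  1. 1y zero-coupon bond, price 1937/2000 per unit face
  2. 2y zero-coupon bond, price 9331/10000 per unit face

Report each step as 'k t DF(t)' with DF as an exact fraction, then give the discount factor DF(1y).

1 1 1937/2000
2 2 9331/10000
DF(1y) = 1937/2000 ≈ 0.968500

step 1 [1y] zero: DF = P = 1937/2000 ≈ 0.968500
step 2 [2y] zero: DF = P = 9331/10000 ≈ 0.933100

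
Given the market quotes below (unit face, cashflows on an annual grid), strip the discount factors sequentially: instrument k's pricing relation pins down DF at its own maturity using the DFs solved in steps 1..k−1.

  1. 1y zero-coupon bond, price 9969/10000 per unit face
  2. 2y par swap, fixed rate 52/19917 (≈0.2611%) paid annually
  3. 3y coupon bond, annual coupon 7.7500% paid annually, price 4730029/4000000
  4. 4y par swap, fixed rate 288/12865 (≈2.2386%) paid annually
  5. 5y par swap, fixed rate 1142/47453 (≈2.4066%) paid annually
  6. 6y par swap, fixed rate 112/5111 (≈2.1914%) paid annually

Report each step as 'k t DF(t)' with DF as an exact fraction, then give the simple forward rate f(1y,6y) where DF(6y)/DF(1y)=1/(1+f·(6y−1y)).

1 1 9969/10000
2 2 2487/2500
3 3 4771/5000
4 4 571/625
5 5 4429/5000
6 6 548/625
f(1y,6y) = ((9969/10000)/(548/625) − 1)/(5) = 1201/43840 ≈ 2.7395%

step 1 [1y] zero: DF = P = 9969/10000 ≈ 0.996900
step 2 [2y] swap r/1=52/19917: DF=(1 − 52/19917·(0.996900))/(1+52/19917) = 2487/2500 ≈ 0.994800
step 3 [3y] bond c/1=31/400: DF=(4730029/4000000 − 31/400·(0.996900+0.994800))/(1+31/400) = 4771/5000 ≈ 0.954200
step 4 [4y] swap r/1=288/12865: DF=(1 − 288/12865·(0.996900+0.994800+0.954200))/(1+288/12865) = 571/625 ≈ 0.913600
step 5 [5y] swap r/1=1142/47453: DF=(1 − 1142/47453·(0.996900+0.994800+0.954200+0.913600))/(1+1142/47453) = 4429/5000 ≈ 0.885800
step 6 [6y] swap r/1=112/5111: DF=(1 − 112/5111·(0.996900+0.994800+0.954200+0.913600+0.885800))/(1+112/5111) = 548/625 ≈ 0.876800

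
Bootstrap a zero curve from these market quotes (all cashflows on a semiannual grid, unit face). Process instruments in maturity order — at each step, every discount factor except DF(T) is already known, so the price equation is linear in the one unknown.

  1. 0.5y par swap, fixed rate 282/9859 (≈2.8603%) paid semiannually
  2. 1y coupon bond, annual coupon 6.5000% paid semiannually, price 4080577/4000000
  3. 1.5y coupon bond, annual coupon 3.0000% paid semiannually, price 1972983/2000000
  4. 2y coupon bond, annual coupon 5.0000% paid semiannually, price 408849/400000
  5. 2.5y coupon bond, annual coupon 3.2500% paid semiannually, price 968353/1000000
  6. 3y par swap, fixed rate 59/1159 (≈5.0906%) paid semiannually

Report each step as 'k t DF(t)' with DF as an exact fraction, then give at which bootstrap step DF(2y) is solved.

step 1 [0.5y] swap r/2=141/9859: DF=(1 − 141/9859·(0))/(1+141/9859) = 9859/10000 ≈ 0.985900
step 2 [1y] bond c/2=13/400: DF=(4080577/4000000 − 13/400·(0.985900))/(1+13/400) = 957/1000 ≈ 0.957000
step 3 [1.5y] bond c/2=3/200: DF=(1972983/2000000 − 3/200·(0.985900+0.957000))/(1+3/200) = 1179/1250 ≈ 0.943200
step 4 [2y] bond c/2=1/40: DF=(408849/400000 − 1/40·(0.985900+0.957000+0.943200))/(1+1/40) = 2317/2500 ≈ 0.926800
step 5 [2.5y] bond c/2=13/800: DF=(968353/1000000 − 13/800·(0.985900+0.957000+0.943200+0.926800))/(1+13/800) = 8919/10000 ≈ 0.891900
step 6 [3y] swap r/2=59/2318: DF=(1 − 59/2318·(0.985900+0.957000+0.943200+0.926800+0.891900))/(1+59/2318) = 1073/1250 ≈ 0.858400

1 1/2 9859/10000
2 1 957/1000
3 3/2 1179/1250
4 2 2317/2500
5 5/2 8919/10000
6 3 1073/1250
DF(2y) is solved at step 4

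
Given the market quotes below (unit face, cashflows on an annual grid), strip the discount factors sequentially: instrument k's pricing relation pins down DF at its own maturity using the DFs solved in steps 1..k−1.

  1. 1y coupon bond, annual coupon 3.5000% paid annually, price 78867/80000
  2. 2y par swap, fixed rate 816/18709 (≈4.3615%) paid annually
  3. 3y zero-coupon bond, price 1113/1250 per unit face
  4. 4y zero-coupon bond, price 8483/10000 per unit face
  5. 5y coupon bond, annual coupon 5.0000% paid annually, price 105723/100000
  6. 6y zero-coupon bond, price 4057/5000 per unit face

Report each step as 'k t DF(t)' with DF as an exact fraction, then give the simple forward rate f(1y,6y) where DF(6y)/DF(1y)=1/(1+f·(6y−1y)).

step 1 [1y] bond c/1=7/200: DF=(78867/80000 − 7/200·(0))/(1+7/200) = 381/400 ≈ 0.952500
step 2 [2y] swap r/1=816/18709: DF=(1 − 816/18709·(0.952500))/(1+816/18709) = 574/625 ≈ 0.918400
step 3 [3y] zero: DF = P = 1113/1250 ≈ 0.890400
step 4 [4y] zero: DF = P = 8483/10000 ≈ 0.848300
step 5 [5y] bond c/1=1/20: DF=(105723/100000 − 1/20·(0.952500+0.918400+0.890400+0.848300))/(1+1/20) = 167/200 ≈ 0.835000
step 6 [6y] zero: DF = P = 4057/5000 ≈ 0.811400

1 1 381/400
2 2 574/625
3 3 1113/1250
4 4 8483/10000
5 5 167/200
6 6 4057/5000
f(1y,6y) = ((381/400)/(4057/5000) − 1)/(5) = 1411/40570 ≈ 3.4779%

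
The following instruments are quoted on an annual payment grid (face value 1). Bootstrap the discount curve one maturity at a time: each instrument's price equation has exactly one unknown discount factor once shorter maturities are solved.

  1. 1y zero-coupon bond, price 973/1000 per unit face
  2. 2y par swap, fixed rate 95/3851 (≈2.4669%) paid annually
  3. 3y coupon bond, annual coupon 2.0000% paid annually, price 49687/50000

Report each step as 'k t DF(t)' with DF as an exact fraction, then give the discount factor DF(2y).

step 1 [1y] zero: DF = P = 973/1000 ≈ 0.973000
step 2 [2y] swap r/1=95/3851: DF=(1 − 95/3851·(0.973000))/(1+95/3851) = 381/400 ≈ 0.952500
step 3 [3y] bond c/1=1/50: DF=(49687/50000 − 1/50·(0.973000+0.952500))/(1+1/50) = 1873/2000 ≈ 0.936500

1 1 973/1000
2 2 381/400
3 3 1873/2000
DF(2y) = 381/400 ≈ 0.952500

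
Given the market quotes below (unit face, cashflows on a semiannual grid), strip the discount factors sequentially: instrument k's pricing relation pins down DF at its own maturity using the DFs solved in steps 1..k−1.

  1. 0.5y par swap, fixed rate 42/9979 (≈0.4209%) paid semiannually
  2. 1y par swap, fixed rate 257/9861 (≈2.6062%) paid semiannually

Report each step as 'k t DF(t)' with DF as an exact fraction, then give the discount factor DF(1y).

1 1/2 9979/10000
2 1 9743/10000
DF(1y) = 9743/10000 ≈ 0.974300

step 1 [0.5y] swap r/2=21/9979: DF=(1 − 21/9979·(0))/(1+21/9979) = 9979/10000 ≈ 0.997900
step 2 [1y] swap r/2=257/19722: DF=(1 − 257/19722·(0.997900))/(1+257/19722) = 9743/10000 ≈ 0.974300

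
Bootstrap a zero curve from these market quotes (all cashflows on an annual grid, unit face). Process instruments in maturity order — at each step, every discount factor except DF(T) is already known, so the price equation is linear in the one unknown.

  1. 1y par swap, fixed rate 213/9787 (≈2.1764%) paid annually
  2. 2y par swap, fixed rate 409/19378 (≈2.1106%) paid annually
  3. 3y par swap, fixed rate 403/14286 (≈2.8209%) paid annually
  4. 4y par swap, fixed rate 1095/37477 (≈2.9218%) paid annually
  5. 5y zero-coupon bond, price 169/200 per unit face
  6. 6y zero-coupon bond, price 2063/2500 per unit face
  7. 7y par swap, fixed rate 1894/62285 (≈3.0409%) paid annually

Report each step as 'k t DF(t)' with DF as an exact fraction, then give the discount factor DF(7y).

step 1 [1y] swap r/1=213/9787: DF=(1 − 213/9787·(0))/(1+213/9787) = 9787/10000 ≈ 0.978700
step 2 [2y] swap r/1=409/19378: DF=(1 − 409/19378·(0.978700))/(1+409/19378) = 9591/10000 ≈ 0.959100
step 3 [3y] swap r/1=403/14286: DF=(1 − 403/14286·(0.978700+0.959100))/(1+403/14286) = 4597/5000 ≈ 0.919400
step 4 [4y] swap r/1=1095/37477: DF=(1 − 1095/37477·(0.978700+0.959100+0.919400))/(1+1095/37477) = 1781/2000 ≈ 0.890500
step 5 [5y] zero: DF = P = 169/200 ≈ 0.845000
step 6 [6y] zero: DF = P = 2063/2500 ≈ 0.825200
step 7 [7y] swap r/1=1894/62285: DF=(1 − 1894/62285·(0.978700+0.959100+0.919400+0.890500+0.845000+0.825200))/(1+1894/62285) = 4053/5000 ≈ 0.810600

1 1 9787/10000
2 2 9591/10000
3 3 4597/5000
4 4 1781/2000
5 5 169/200
6 6 2063/2500
7 7 4053/5000
DF(7y) = 4053/5000 ≈ 0.810600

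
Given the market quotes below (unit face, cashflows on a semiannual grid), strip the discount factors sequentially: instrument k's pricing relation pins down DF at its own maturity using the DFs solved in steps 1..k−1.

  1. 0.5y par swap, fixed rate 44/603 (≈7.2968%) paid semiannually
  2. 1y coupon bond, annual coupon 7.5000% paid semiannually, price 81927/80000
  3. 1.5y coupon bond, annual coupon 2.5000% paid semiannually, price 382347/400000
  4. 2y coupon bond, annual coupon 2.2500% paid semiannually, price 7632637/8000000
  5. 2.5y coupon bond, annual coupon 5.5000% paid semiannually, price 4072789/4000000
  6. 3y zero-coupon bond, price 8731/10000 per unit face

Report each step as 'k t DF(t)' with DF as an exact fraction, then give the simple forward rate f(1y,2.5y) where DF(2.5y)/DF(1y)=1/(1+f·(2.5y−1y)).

step 1 [0.5y] swap r/2=22/603: DF=(1 − 22/603·(0))/(1+22/603) = 603/625 ≈ 0.964800
step 2 [1y] bond c/2=3/80: DF=(81927/80000 − 3/80·(0.964800))/(1+3/80) = 4761/5000 ≈ 0.952200
step 3 [1.5y] bond c/2=1/80: DF=(382347/400000 − 1/80·(0.964800+0.952200))/(1+1/80) = 2301/2500 ≈ 0.920400
step 4 [2y] bond c/2=9/800: DF=(7632637/8000000 − 9/800·(0.964800+0.952200+0.920400))/(1+9/800) = 9119/10000 ≈ 0.911900
step 5 [2.5y] bond c/2=11/400: DF=(4072789/4000000 − 11/400·(0.964800+0.952200+0.920400+0.911900))/(1+11/400) = 4453/5000 ≈ 0.890600
step 6 [3y] zero: DF = P = 8731/10000 ≈ 0.873100

1 1/2 603/625
2 1 4761/5000
3 3/2 2301/2500
4 2 9119/10000
5 5/2 4453/5000
6 3 8731/10000
f(1y,2.5y) = ((4761/5000)/(4453/5000) − 1)/(3/2) = 616/13359 ≈ 4.6111%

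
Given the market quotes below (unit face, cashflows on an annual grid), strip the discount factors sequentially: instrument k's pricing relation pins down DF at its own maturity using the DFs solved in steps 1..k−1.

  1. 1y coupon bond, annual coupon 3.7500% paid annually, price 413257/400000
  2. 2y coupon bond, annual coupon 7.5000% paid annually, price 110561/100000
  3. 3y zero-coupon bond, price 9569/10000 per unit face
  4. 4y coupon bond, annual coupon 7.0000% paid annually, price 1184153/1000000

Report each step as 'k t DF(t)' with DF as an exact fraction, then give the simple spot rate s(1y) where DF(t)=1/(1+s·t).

1 1 4979/5000
2 2 959/1000
3 3 9569/10000
4 4 4581/5000
s(1y) = (1/(4979/5000) − 1)/(1) = 21/4979 ≈ 0.4218%

step 1 [1y] bond c/1=3/80: DF=(413257/400000 − 3/80·(0))/(1+3/80) = 4979/5000 ≈ 0.995800
step 2 [2y] bond c/1=3/40: DF=(110561/100000 − 3/40·(0.995800))/(1+3/40) = 959/1000 ≈ 0.959000
step 3 [3y] zero: DF = P = 9569/10000 ≈ 0.956900
step 4 [4y] bond c/1=7/100: DF=(1184153/1000000 − 7/100·(0.995800+0.959000+0.956900))/(1+7/100) = 4581/5000 ≈ 0.916200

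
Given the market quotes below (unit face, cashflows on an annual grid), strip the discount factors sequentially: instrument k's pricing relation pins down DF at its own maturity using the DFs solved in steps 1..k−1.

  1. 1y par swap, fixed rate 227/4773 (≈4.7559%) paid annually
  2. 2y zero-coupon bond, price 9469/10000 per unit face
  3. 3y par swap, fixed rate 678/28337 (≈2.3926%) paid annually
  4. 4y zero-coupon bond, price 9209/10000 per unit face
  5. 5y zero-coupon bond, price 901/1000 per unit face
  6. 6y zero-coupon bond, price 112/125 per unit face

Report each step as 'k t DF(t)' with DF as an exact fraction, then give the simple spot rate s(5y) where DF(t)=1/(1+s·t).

1 1 4773/5000
2 2 9469/10000
3 3 4661/5000
4 4 9209/10000
5 5 901/1000
6 6 112/125
s(5y) = (1/(901/1000) − 1)/(5) = 99/4505 ≈ 2.1976%

step 1 [1y] swap r/1=227/4773: DF=(1 − 227/4773·(0))/(1+227/4773) = 4773/5000 ≈ 0.954600
step 2 [2y] zero: DF = P = 9469/10000 ≈ 0.946900
step 3 [3y] swap r/1=678/28337: DF=(1 − 678/28337·(0.954600+0.946900))/(1+678/28337) = 4661/5000 ≈ 0.932200
step 4 [4y] zero: DF = P = 9209/10000 ≈ 0.920900
step 5 [5y] zero: DF = P = 901/1000 ≈ 0.901000
step 6 [6y] zero: DF = P = 112/125 ≈ 0.896000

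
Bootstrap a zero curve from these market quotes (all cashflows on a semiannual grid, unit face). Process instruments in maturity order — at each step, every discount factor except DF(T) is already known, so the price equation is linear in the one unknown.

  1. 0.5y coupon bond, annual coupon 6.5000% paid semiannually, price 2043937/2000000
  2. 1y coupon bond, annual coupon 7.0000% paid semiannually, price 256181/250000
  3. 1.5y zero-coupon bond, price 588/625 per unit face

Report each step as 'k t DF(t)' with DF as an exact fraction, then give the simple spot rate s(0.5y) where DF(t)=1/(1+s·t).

1 1/2 4949/5000
2 1 4783/5000
3 3/2 588/625
s(0.5y) = (1/(4949/5000) − 1)/(1/2) = 102/4949 ≈ 2.0610%

step 1 [0.5y] bond c/2=13/400: DF=(2043937/2000000 − 13/400·(0))/(1+13/400) = 4949/5000 ≈ 0.989800
step 2 [1y] bond c/2=7/200: DF=(256181/250000 − 7/200·(0.989800))/(1+7/200) = 4783/5000 ≈ 0.956600
step 3 [1.5y] zero: DF = P = 588/625 ≈ 0.940800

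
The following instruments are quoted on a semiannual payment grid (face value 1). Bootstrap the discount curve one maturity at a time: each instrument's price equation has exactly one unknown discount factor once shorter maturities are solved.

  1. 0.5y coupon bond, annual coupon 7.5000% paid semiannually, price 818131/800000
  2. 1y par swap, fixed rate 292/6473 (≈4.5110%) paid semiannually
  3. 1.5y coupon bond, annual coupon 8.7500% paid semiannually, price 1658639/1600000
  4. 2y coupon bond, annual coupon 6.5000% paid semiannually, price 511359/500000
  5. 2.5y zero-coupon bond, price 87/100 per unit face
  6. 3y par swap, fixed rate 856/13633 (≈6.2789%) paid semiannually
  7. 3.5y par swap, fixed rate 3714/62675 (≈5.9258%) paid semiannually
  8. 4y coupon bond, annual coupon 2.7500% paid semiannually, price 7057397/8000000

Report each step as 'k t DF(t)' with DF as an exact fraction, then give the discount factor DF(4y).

step 1 [0.5y] bond c/2=3/80: DF=(818131/800000 − 3/80·(0))/(1+3/80) = 9857/10000 ≈ 0.985700
step 2 [1y] swap r/2=146/6473: DF=(1 − 146/6473·(0.985700))/(1+146/6473) = 4781/5000 ≈ 0.956200
step 3 [1.5y] bond c/2=7/160: DF=(1658639/1600000 − 7/160·(0.985700+0.956200))/(1+7/160) = 4559/5000 ≈ 0.911800
step 4 [2y] bond c/2=13/400: DF=(511359/500000 − 13/400·(0.985700+0.956200+0.911800))/(1+13/400) = 9007/10000 ≈ 0.900700
step 5 [2.5y] zero: DF = P = 87/100 ≈ 0.870000
step 6 [3y] swap r/2=428/13633: DF=(1 − 428/13633·(0.985700+0.956200+0.911800+0.900700+0.870000))/(1+428/13633) = 518/625 ≈ 0.828800
step 7 [3.5y] swap r/2=1857/62675: DF=(1 − 1857/62675·(0.985700+0.956200+0.911800+0.900700+0.870000+0.828800))/(1+1857/62675) = 8143/10000 ≈ 0.814300
step 8 [4y] bond c/2=11/800: DF=(7057397/8000000 − 11/800·(0.985700+0.956200+0.911800+0.900700+0.870000+0.828800+0.814300))/(1+11/800) = 1963/2500 ≈ 0.785200

1 1/2 9857/10000
2 1 4781/5000
3 3/2 4559/5000
4 2 9007/10000
5 5/2 87/100
6 3 518/625
7 7/2 8143/10000
8 4 1963/2500
DF(4y) = 1963/2500 ≈ 0.785200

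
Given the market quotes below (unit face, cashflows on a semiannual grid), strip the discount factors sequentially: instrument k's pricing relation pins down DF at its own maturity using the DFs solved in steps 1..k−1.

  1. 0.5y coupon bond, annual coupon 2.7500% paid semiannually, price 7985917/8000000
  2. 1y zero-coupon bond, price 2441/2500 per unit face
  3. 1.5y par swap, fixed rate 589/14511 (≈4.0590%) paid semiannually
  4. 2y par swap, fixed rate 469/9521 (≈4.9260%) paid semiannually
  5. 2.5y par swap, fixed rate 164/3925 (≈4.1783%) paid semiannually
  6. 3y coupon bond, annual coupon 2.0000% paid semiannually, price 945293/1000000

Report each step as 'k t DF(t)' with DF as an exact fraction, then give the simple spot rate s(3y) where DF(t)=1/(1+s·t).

1 1/2 9847/10000
2 1 2441/2500
3 3/2 9411/10000
4 2 4531/5000
5 5/2 1127/1250
6 3 8893/10000
s(3y) = (1/(8893/10000) − 1)/(3) = 369/8893 ≈ 4.1493%

step 1 [0.5y] bond c/2=11/800: DF=(7985917/8000000 − 11/800·(0))/(1+11/800) = 9847/10000 ≈ 0.984700
step 2 [1y] zero: DF = P = 2441/2500 ≈ 0.976400
step 3 [1.5y] swap r/2=589/29022: DF=(1 − 589/29022·(0.984700+0.976400))/(1+589/29022) = 9411/10000 ≈ 0.941100
step 4 [2y] swap r/2=469/19042: DF=(1 − 469/19042·(0.984700+0.976400+0.941100))/(1+469/19042) = 4531/5000 ≈ 0.906200
step 5 [2.5y] swap r/2=82/3925: DF=(1 − 82/3925·(0.984700+0.976400+0.941100+0.906200))/(1+82/3925) = 1127/1250 ≈ 0.901600
step 6 [3y] bond c/2=1/100: DF=(945293/1000000 − 1/100·(0.984700+0.976400+0.941100+0.906200+0.901600))/(1+1/100) = 8893/10000 ≈ 0.889300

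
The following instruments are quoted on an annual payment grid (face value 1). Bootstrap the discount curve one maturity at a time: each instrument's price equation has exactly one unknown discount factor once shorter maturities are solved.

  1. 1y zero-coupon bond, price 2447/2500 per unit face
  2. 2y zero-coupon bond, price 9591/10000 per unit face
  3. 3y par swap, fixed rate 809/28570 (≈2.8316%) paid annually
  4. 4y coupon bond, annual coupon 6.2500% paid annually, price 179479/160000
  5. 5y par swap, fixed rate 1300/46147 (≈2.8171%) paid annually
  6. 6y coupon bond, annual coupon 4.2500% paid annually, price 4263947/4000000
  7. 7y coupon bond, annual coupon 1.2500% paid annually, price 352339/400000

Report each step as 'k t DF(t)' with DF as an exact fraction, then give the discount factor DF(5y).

1 1 2447/2500
2 2 9591/10000
3 3 9191/10000
4 4 8877/10000
5 5 87/100
6 6 1043/1250
7 7 8027/10000
DF(5y) = 87/100 ≈ 0.870000

step 1 [1y] zero: DF = P = 2447/2500 ≈ 0.978800
step 2 [2y] zero: DF = P = 9591/10000 ≈ 0.959100
step 3 [3y] swap r/1=809/28570: DF=(1 − 809/28570·(0.978800+0.959100))/(1+809/28570) = 9191/10000 ≈ 0.919100
step 4 [4y] bond c/1=1/16: DF=(179479/160000 − 1/16·(0.978800+0.959100+0.919100))/(1+1/16) = 8877/10000 ≈ 0.887700
step 5 [5y] swap r/1=1300/46147: DF=(1 − 1300/46147·(0.978800+0.959100+0.919100+0.887700))/(1+1300/46147) = 87/100 ≈ 0.870000
step 6 [6y] bond c/1=17/400: DF=(4263947/4000000 − 17/400·(0.978800+0.959100+0.919100+0.887700+0.870000))/(1+17/400) = 1043/1250 ≈ 0.834400
step 7 [7y] bond c/1=1/80: DF=(352339/400000 − 1/80·(0.978800+0.959100+0.919100+0.887700+0.870000+0.834400))/(1+1/80) = 8027/10000 ≈ 0.802700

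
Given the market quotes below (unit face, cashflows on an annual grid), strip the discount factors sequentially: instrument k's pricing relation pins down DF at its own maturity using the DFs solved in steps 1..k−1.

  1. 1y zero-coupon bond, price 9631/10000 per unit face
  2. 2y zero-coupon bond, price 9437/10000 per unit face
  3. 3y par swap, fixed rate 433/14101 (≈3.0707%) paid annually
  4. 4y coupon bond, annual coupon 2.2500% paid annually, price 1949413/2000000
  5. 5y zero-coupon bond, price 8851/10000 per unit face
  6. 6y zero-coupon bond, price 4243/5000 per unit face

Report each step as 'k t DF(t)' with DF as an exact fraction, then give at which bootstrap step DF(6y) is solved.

1 1 9631/10000
2 2 9437/10000
3 3 4567/5000
4 4 557/625
5 5 8851/10000
6 6 4243/5000
DF(6y) is solved at step 6

step 1 [1y] zero: DF = P = 9631/10000 ≈ 0.963100
step 2 [2y] zero: DF = P = 9437/10000 ≈ 0.943700
step 3 [3y] swap r/1=433/14101: DF=(1 − 433/14101·(0.963100+0.943700))/(1+433/14101) = 4567/5000 ≈ 0.913400
step 4 [4y] bond c/1=9/400: DF=(1949413/2000000 − 9/400·(0.963100+0.943700+0.913400))/(1+9/400) = 557/625 ≈ 0.891200
step 5 [5y] zero: DF = P = 8851/10000 ≈ 0.885100
step 6 [6y] zero: DF = P = 4243/5000 ≈ 0.848600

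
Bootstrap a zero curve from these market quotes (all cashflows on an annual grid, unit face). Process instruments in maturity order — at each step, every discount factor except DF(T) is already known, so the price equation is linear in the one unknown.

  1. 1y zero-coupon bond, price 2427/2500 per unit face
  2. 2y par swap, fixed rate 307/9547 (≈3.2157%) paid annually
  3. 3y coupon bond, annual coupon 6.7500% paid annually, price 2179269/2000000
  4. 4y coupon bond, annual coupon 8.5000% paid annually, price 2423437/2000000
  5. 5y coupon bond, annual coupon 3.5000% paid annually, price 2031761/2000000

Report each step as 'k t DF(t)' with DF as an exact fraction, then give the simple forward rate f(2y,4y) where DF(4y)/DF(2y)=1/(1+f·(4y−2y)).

1 1 2427/2500
2 2 4693/5000
3 3 9/10
4 4 8967/10000
5 5 4281/5000
f(2y,4y) = ((4693/5000)/(8967/10000) − 1)/(2) = 419/17934 ≈ 2.3363%

step 1 [1y] zero: DF = P = 2427/2500 ≈ 0.970800
step 2 [2y] swap r/1=307/9547: DF=(1 − 307/9547·(0.970800))/(1+307/9547) = 4693/5000 ≈ 0.938600
step 3 [3y] bond c/1=27/400: DF=(2179269/2000000 − 27/400·(0.970800+0.938600))/(1+27/400) = 9/10 ≈ 0.900000
step 4 [4y] bond c/1=17/200: DF=(2423437/2000000 − 17/200·(0.970800+0.938600+0.900000))/(1+17/200) = 8967/10000 ≈ 0.896700
step 5 [5y] bond c/1=7/200: DF=(2031761/2000000 − 7/200·(0.970800+0.938600+0.900000+0.896700))/(1+7/200) = 4281/5000 ≈ 0.856200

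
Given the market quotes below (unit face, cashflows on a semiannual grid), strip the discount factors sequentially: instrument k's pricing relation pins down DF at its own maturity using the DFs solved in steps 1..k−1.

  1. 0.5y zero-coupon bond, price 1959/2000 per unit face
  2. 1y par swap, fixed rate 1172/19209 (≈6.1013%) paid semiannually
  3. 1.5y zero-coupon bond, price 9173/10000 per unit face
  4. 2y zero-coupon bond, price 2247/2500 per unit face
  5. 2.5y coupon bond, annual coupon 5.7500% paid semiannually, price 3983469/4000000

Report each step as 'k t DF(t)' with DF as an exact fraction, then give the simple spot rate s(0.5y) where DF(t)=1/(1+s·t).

1 1/2 1959/2000
2 1 4707/5000
3 3/2 9173/10000
4 2 2247/2500
5 5/2 2159/2500
s(0.5y) = (1/(1959/2000) − 1)/(1/2) = 82/1959 ≈ 4.1858%

step 1 [0.5y] zero: DF = P = 1959/2000 ≈ 0.979500
step 2 [1y] swap r/2=586/19209: DF=(1 − 586/19209·(0.979500))/(1+586/19209) = 4707/5000 ≈ 0.941400
step 3 [1.5y] zero: DF = P = 9173/10000 ≈ 0.917300
step 4 [2y] zero: DF = P = 2247/2500 ≈ 0.898800
step 5 [2.5y] bond c/2=23/800: DF=(3983469/4000000 − 23/800·(0.979500+0.941400+0.917300+0.898800))/(1+23/800) = 2159/2500 ≈ 0.863600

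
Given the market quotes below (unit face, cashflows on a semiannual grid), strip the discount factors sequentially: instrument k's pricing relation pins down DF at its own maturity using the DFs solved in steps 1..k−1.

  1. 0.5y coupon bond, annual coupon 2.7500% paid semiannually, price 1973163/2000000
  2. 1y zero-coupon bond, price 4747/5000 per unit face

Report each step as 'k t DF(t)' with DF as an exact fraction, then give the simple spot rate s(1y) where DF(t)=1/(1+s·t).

1 1/2 2433/2500
2 1 4747/5000
s(1y) = (1/(4747/5000) − 1)/(1) = 253/4747 ≈ 5.3297%

step 1 [0.5y] bond c/2=11/800: DF=(1973163/2000000 − 11/800·(0))/(1+11/800) = 2433/2500 ≈ 0.973200
step 2 [1y] zero: DF = P = 4747/5000 ≈ 0.949400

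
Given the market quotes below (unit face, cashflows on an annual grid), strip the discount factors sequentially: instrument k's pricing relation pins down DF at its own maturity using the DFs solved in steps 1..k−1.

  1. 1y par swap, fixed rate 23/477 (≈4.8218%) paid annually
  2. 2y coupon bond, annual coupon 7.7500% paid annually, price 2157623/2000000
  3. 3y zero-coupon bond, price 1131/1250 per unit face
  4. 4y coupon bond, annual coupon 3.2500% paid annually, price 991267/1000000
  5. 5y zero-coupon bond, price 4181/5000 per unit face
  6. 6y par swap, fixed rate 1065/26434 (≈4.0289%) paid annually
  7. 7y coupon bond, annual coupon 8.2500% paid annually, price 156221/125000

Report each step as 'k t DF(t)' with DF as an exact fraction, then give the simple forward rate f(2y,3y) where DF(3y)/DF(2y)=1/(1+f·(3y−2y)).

1 1 477/500
2 2 4663/5000
3 3 1131/1250
4 4 4361/5000
5 5 4181/5000
6 6 787/1000
7 7 1879/2500
f(2y,3y) = ((4663/5000)/(1131/1250) − 1)/(1) = 139/4524 ≈ 3.0725%

step 1 [1y] swap r/1=23/477: DF=(1 − 23/477·(0))/(1+23/477) = 477/500 ≈ 0.954000
step 2 [2y] bond c/1=31/400: DF=(2157623/2000000 − 31/400·(0.954000))/(1+31/400) = 4663/5000 ≈ 0.932600
step 3 [3y] zero: DF = P = 1131/1250 ≈ 0.904800
step 4 [4y] bond c/1=13/400: DF=(991267/1000000 − 13/400·(0.954000+0.932600+0.904800))/(1+13/400) = 4361/5000 ≈ 0.872200
step 5 [5y] zero: DF = P = 4181/5000 ≈ 0.836200
step 6 [6y] swap r/1=1065/26434: DF=(1 − 1065/26434·(0.954000+0.932600+0.904800+0.872200+0.836200))/(1+1065/26434) = 787/1000 ≈ 0.787000
step 7 [7y] bond c/1=33/400: DF=(156221/125000 − 33/400·(0.954000+0.932600+0.904800+0.872200+0.836200+0.787000))/(1+33/400) = 1879/2500 ≈ 0.751600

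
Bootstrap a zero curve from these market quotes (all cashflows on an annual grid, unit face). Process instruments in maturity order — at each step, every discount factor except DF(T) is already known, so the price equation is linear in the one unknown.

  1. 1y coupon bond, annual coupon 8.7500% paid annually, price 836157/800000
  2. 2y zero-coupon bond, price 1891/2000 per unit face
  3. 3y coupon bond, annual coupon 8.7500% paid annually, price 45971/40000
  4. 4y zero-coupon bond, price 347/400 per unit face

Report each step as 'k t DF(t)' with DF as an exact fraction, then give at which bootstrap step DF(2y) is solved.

step 1 [1y] bond c/1=7/80: DF=(836157/800000 − 7/80·(0))/(1+7/80) = 9611/10000 ≈ 0.961100
step 2 [2y] zero: DF = P = 1891/2000 ≈ 0.945500
step 3 [3y] bond c/1=7/80: DF=(45971/40000 − 7/80·(0.961100+0.945500))/(1+7/80) = 4517/5000 ≈ 0.903400
step 4 [4y] zero: DF = P = 347/400 ≈ 0.867500

1 1 9611/10000
2 2 1891/2000
3 3 4517/5000
4 4 347/400
DF(2y) is solved at step 2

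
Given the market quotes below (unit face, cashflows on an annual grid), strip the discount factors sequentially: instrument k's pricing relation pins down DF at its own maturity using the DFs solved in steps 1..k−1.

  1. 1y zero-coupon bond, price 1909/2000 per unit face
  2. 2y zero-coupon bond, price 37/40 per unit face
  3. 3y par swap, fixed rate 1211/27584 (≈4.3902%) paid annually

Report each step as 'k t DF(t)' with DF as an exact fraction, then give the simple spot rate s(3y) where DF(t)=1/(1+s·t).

step 1 [1y] zero: DF = P = 1909/2000 ≈ 0.954500
step 2 [2y] zero: DF = P = 37/40 ≈ 0.925000
step 3 [3y] swap r/1=1211/27584: DF=(1 − 1211/27584·(0.954500+0.925000))/(1+1211/27584) = 8789/10000 ≈ 0.878900

1 1 1909/2000
2 2 37/40
3 3 8789/10000
s(3y) = (1/(8789/10000) − 1)/(3) = 1211/26367 ≈ 4.5929%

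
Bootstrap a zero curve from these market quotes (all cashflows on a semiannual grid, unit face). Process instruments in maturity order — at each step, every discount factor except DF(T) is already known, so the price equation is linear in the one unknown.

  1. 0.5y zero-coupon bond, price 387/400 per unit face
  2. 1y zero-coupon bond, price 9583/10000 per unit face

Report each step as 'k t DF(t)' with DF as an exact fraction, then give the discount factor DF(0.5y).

step 1 [0.5y] zero: DF = P = 387/400 ≈ 0.967500
step 2 [1y] zero: DF = P = 9583/10000 ≈ 0.958300

1 1/2 387/400
2 1 9583/10000
DF(0.5y) = 387/400 ≈ 0.967500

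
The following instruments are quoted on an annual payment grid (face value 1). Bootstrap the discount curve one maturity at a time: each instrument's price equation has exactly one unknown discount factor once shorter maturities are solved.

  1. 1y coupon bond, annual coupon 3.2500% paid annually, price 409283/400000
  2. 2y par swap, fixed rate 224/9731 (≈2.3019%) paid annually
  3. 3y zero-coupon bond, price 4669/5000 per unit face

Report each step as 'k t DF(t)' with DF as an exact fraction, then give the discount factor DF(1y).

step 1 [1y] bond c/1=13/400: DF=(409283/400000 − 13/400·(0))/(1+13/400) = 991/1000 ≈ 0.991000
step 2 [2y] swap r/1=224/9731: DF=(1 − 224/9731·(0.991000))/(1+224/9731) = 597/625 ≈ 0.955200
step 3 [3y] zero: DF = P = 4669/5000 ≈ 0.933800

1 1 991/1000
2 2 597/625
3 3 4669/5000
DF(1y) = 991/1000 ≈ 0.991000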